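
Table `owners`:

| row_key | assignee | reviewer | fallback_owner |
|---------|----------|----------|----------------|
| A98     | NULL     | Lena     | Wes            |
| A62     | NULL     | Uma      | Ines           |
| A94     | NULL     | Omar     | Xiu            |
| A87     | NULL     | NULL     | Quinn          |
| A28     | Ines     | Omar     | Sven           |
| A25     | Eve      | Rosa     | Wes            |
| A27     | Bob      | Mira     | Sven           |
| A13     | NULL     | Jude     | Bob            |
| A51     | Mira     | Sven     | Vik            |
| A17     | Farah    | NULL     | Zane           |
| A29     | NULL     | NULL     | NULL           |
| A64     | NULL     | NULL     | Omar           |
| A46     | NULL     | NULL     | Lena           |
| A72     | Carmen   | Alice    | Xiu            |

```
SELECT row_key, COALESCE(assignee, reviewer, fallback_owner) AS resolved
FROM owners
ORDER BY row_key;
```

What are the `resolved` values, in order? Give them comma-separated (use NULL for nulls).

row_key=A13: assignee=NULL, reviewer=Jude → Jude
row_key=A17: assignee=Farah → Farah
row_key=A25: assignee=Eve → Eve
row_key=A27: assignee=Bob → Bob
row_key=A28: assignee=Ines → Ines
row_key=A29: assignee=NULL, reviewer=NULL, fallback_owner=NULL (all NULL) → NULL
row_key=A46: assignee=NULL, reviewer=NULL, fallback_owner=Lena → Lena
row_key=A51: assignee=Mira → Mira
row_key=A62: assignee=NULL, reviewer=Uma → Uma
row_key=A64: assignee=NULL, reviewer=NULL, fallback_owner=Omar → Omar
row_key=A72: assignee=Carmen → Carmen
row_key=A87: assignee=NULL, reviewer=NULL, fallback_owner=Quinn → Quinn
row_key=A94: assignee=NULL, reviewer=Omar → Omar
row_key=A98: assignee=NULL, reviewer=Lena → Lena

Jude, Farah, Eve, Bob, Ines, NULL, Lena, Mira, Uma, Omar, Carmen, Quinn, Omar, Lena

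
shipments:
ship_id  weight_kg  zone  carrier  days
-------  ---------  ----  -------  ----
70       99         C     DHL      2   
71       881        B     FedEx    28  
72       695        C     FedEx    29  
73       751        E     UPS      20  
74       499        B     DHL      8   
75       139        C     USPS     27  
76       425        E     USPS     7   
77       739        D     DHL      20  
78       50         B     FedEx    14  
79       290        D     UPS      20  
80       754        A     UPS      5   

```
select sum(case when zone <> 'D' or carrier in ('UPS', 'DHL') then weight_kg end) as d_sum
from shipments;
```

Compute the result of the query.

ship_id=70: ✓ → 99
ship_id=71: ✓ → 881
ship_id=72: ✓ → 695
ship_id=73: ✓ → 751
ship_id=74: ✓ → 499
ship_id=75: ✓ → 139
ship_id=76: ✓ → 425
ship_id=77: ✓ → 739
ship_id=78: ✓ → 50
ship_id=79: ✓ → 290
ship_id=80: ✓ → 754
d_sum = 99 + 881 + 695 + 751 + 499 + 139 + 425 + 739 + 50 + 290 + 754 = 5322

5322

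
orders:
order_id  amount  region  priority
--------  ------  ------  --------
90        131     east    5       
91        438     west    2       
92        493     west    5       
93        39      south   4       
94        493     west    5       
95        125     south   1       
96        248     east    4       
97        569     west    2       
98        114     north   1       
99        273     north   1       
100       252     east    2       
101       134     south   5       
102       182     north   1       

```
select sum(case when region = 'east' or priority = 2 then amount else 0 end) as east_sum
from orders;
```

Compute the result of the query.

1638

order_id=90: ✓ → 131
order_id=91: ✓ → 438
order_id=92: ✗
order_id=93: ✗
order_id=94: ✗
order_id=95: ✗
order_id=96: ✓ → 248
order_id=97: ✓ → 569
order_id=98: ✗
order_id=99: ✗
order_id=100: ✓ → 252
order_id=101: ✗
order_id=102: ✗
east_sum = 131 + 438 + 248 + 569 + 252 = 1638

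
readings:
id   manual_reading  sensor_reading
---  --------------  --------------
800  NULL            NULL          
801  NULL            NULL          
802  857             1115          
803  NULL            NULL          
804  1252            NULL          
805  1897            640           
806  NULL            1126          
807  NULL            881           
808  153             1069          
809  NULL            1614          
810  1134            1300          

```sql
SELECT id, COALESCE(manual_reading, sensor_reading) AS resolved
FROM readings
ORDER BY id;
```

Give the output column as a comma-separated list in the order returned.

NULL, NULL, 857, NULL, 1252, 1897, 1126, 881, 153, 1614, 1134

id=800: manual_reading=NULL, sensor_reading=NULL (all NULL) → NULL
id=801: manual_reading=NULL, sensor_reading=NULL (all NULL) → NULL
id=802: manual_reading=857 → 857
id=803: manual_reading=NULL, sensor_reading=NULL (all NULL) → NULL
id=804: manual_reading=1252 → 1252
id=805: manual_reading=1897 → 1897
id=806: manual_reading=NULL, sensor_reading=1126 → 1126
id=807: manual_reading=NULL, sensor_reading=881 → 881
id=808: manual_reading=153 → 153
id=809: manual_reading=NULL, sensor_reading=1614 → 1614
id=810: manual_reading=1134 → 1134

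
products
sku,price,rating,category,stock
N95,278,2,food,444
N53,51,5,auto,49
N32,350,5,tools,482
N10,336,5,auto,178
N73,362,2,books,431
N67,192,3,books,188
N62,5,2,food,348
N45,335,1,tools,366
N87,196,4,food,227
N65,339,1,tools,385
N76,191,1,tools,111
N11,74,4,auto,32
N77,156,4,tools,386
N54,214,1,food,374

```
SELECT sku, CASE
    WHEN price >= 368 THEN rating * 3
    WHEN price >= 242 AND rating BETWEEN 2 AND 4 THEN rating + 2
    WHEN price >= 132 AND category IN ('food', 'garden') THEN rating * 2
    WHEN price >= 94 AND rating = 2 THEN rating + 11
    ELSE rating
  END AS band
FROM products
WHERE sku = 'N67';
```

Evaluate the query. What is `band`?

3

sku = N67: price=192, rating=3, category=books, stock=188.
price >= 368 → false
price >= 242 AND rating BETWEEN 2 AND 4 → false
price >= 132 AND category IN ('food', 'garden') → false
price >= 94 AND rating = 2 → false
No prior WHEN matched → ELSE → 3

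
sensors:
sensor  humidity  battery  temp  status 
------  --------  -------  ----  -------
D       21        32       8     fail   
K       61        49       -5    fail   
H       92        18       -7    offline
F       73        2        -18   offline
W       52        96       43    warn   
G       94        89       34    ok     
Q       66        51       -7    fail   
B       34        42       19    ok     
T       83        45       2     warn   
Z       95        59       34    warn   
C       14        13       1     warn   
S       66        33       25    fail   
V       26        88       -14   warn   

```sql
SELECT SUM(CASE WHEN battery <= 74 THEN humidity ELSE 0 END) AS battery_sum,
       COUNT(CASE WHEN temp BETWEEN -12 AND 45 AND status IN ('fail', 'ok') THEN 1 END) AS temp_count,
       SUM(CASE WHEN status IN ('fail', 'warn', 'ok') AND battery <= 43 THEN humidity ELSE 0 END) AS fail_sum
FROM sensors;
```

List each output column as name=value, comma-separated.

battery_sum=605, temp_count=6, fail_sum=135

[battery_sum: battery <= 74]
sensor=D: ✓ → 21
sensor=K: ✓ → 61
sensor=H: ✓ → 92
sensor=F: ✓ → 73
sensor=W: ✗
sensor=G: ✗
sensor=Q: ✓ → 66
sensor=B: ✓ → 34
sensor=T: ✓ → 83
sensor=Z: ✓ → 95
sensor=C: ✓ → 14
sensor=S: ✓ → 66
sensor=V: ✗
battery_sum = 21 + 61 + 92 + 73 + 66 + 34 + 83 + 95 + 14 + 66 = 605
—
[temp_count: temp BETWEEN -12 AND 45 AND status IN ('fail', 'ok')]
sensor=D: ✓ → 1
sensor=K: ✓ → 1
sensor=H: ✗
sensor=F: ✗
sensor=W: ✗
sensor=G: ✓ → 1
sensor=Q: ✓ → 1
sensor=B: ✓ → 1
sensor=T: ✗
sensor=Z: ✗
sensor=C: ✗
sensor=S: ✓ → 1
sensor=V: ✗
temp_count = COUNT(1, 1, 1, 1, 1, 1) = 6
—
[fail_sum: status IN ('fail', 'warn', 'ok') AND battery <= 43]
sensor=D: ✓ → 21
sensor=K: ✗
sensor=H: ✗
sensor=F: ✗
sensor=W: ✗
sensor=G: ✗
sensor=Q: ✗
sensor=B: ✓ → 34
sensor=T: ✗
sensor=Z: ✗
sensor=C: ✓ → 14
sensor=S: ✓ → 66
sensor=V: ✗
fail_sum = 21 + 34 + 14 + 66 = 135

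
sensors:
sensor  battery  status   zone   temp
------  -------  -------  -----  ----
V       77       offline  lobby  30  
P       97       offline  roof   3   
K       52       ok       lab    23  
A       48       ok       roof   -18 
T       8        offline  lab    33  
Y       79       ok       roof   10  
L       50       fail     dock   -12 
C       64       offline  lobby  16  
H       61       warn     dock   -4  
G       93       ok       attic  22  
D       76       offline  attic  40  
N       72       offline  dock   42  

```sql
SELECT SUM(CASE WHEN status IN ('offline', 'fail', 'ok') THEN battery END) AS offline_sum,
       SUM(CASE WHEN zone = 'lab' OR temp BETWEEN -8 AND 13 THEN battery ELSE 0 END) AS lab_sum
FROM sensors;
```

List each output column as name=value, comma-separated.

[offline_sum: status IN ('offline', 'fail', 'ok')]
sensor=V: ✓ → 77
sensor=P: ✓ → 97
sensor=K: ✓ → 52
sensor=A: ✓ → 48
sensor=T: ✓ → 8
sensor=Y: ✓ → 79
sensor=L: ✓ → 50
sensor=C: ✓ → 64
sensor=H: ✗
sensor=G: ✓ → 93
sensor=D: ✓ → 76
sensor=N: ✓ → 72
offline_sum = 77 + 97 + 52 + 48 + 8 + 79 + 50 + 64 + 93 + 76 + 72 = 716
—
[lab_sum: zone = 'lab' OR temp BETWEEN -8 AND 13]
sensor=V: ✗
sensor=P: ✓ → 97
sensor=K: ✓ → 52
sensor=A: ✗
sensor=T: ✓ → 8
sensor=Y: ✓ → 79
sensor=L: ✗
sensor=C: ✗
sensor=H: ✓ → 61
sensor=G: ✗
sensor=D: ✗
sensor=N: ✗
lab_sum = 97 + 52 + 8 + 79 + 61 = 297

offline_sum=716, lab_sum=297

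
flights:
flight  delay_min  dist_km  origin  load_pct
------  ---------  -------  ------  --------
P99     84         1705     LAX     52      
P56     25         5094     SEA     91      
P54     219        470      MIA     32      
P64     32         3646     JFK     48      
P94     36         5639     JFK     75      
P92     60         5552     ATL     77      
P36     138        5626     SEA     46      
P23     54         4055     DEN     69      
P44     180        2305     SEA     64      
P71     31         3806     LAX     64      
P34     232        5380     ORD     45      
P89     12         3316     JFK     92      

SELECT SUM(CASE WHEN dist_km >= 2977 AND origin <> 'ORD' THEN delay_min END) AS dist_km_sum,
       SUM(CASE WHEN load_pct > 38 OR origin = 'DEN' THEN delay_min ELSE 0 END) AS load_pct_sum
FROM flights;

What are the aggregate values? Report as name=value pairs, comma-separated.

dist_km_sum=388, load_pct_sum=884

[dist_km_sum: dist_km >= 2977 AND origin <> 'ORD']
flight=P99: ✗
flight=P56: ✓ → 25
flight=P54: ✗
flight=P64: ✓ → 32
flight=P94: ✓ → 36
flight=P92: ✓ → 60
flight=P36: ✓ → 138
flight=P23: ✓ → 54
flight=P44: ✗
flight=P71: ✓ → 31
flight=P34: ✗
flight=P89: ✓ → 12
dist_km_sum = 25 + 32 + 36 + 60 + 138 + 54 + 31 + 12 = 388
—
[load_pct_sum: load_pct > 38 OR origin = 'DEN']
flight=P99: ✓ → 84
flight=P56: ✓ → 25
flight=P54: ✗
flight=P64: ✓ → 32
flight=P94: ✓ → 36
flight=P92: ✓ → 60
flight=P36: ✓ → 138
flight=P23: ✓ → 54
flight=P44: ✓ → 180
flight=P71: ✓ → 31
flight=P34: ✓ → 232
flight=P89: ✓ → 12
load_pct_sum = 84 + 25 + 32 + 36 + 60 + 138 + 54 + 180 + 31 + 232 + 12 = 884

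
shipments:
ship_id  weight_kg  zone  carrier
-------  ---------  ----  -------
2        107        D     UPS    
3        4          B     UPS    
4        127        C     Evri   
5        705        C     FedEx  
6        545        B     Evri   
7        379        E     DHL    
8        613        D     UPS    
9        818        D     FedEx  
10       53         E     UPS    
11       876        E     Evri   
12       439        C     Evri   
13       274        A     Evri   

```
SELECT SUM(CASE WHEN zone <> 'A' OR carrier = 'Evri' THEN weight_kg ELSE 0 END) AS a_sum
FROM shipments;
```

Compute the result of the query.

4940

ship_id=2: ✓ → 107
ship_id=3: ✓ → 4
ship_id=4: ✓ → 127
ship_id=5: ✓ → 705
ship_id=6: ✓ → 545
ship_id=7: ✓ → 379
ship_id=8: ✓ → 613
ship_id=9: ✓ → 818
ship_id=10: ✓ → 53
ship_id=11: ✓ → 876
ship_id=12: ✓ → 439
ship_id=13: ✓ → 274
a_sum = 107 + 4 + 127 + 705 + 545 + 379 + 613 + 818 + 53 + 876 + 439 + 274 = 4940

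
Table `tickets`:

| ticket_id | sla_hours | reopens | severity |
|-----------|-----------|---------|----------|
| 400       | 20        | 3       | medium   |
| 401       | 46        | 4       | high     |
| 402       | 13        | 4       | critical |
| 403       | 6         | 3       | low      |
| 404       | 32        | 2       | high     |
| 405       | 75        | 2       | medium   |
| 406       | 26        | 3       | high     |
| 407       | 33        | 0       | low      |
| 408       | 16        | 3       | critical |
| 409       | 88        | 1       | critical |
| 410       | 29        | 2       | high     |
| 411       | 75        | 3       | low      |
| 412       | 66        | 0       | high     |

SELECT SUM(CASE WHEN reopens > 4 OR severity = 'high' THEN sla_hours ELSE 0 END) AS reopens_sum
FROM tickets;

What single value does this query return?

ticket_id=400: ✗
ticket_id=401: ✓ → 46
ticket_id=402: ✗
ticket_id=403: ✗
ticket_id=404: ✓ → 32
ticket_id=405: ✗
ticket_id=406: ✓ → 26
ticket_id=407: ✗
ticket_id=408: ✗
ticket_id=409: ✗
ticket_id=410: ✓ → 29
ticket_id=411: ✗
ticket_id=412: ✓ → 66
reopens_sum = 46 + 32 + 26 + 29 + 66 = 199

199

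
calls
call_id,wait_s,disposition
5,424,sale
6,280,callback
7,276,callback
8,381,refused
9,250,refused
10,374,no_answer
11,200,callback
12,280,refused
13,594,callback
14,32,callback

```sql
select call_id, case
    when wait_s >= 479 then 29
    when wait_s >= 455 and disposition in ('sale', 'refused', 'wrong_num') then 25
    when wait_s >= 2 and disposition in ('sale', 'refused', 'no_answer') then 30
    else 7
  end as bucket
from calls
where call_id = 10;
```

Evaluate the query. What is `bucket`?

call_id = 10: wait_s=374, disposition=no_answer.
wait_s >= 479 → false
wait_s >= 455 and disposition in ('sale', 'refused', 'wrong_num') → false
wait_s >= 2 and disposition in ('sale', 'refused', 'no_answer') → true → 30

30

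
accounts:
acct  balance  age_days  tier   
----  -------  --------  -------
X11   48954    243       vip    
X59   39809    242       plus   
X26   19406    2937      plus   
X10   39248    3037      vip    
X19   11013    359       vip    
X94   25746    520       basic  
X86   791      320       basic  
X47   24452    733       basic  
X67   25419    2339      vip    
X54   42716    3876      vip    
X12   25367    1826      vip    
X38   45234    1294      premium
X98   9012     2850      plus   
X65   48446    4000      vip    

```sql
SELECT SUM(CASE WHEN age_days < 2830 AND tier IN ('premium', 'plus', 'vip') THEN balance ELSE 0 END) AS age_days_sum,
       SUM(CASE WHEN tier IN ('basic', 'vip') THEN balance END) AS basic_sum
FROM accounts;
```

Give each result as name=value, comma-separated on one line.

age_days_sum=195796, basic_sum=292152

[age_days_sum: age_days < 2830 AND tier IN ('premium', 'plus', 'vip')]
acct=X11: ✓ → 48954
acct=X59: ✓ → 39809
acct=X26: ✗
acct=X10: ✗
acct=X19: ✓ → 11013
acct=X94: ✗
acct=X86: ✗
acct=X47: ✗
acct=X67: ✓ → 25419
acct=X54: ✗
acct=X12: ✓ → 25367
acct=X38: ✓ → 45234
acct=X98: ✗
acct=X65: ✗
age_days_sum = 48954 + 39809 + 11013 + 25419 + 25367 + 45234 = 195796
—
[basic_sum: tier IN ('basic', 'vip')]
acct=X11: ✓ → 48954
acct=X59: ✗
acct=X26: ✗
acct=X10: ✓ → 39248
acct=X19: ✓ → 11013
acct=X94: ✓ → 25746
acct=X86: ✓ → 791
acct=X47: ✓ → 24452
acct=X67: ✓ → 25419
acct=X54: ✓ → 42716
acct=X12: ✓ → 25367
acct=X38: ✗
acct=X98: ✗
acct=X65: ✓ → 48446
basic_sum = 48954 + 39248 + 11013 + 25746 + 791 + 24452 + 25419 + 42716 + 25367 + 48446 = 292152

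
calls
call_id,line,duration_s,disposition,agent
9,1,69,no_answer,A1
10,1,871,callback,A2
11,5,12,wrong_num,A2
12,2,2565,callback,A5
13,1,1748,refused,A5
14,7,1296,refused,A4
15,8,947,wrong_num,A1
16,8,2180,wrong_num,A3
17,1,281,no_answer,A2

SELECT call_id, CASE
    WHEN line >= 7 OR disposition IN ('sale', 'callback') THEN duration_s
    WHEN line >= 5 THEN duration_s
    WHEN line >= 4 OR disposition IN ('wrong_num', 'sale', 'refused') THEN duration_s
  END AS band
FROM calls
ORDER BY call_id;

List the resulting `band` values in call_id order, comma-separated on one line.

call_id=9: (no match → NULL) → NULL
call_id=10: line >= 7 OR disposition IN ('sale', 'callback') → 871
call_id=11: line >= 5 → 12
call_id=12: line >= 7 OR disposition IN ('sale', 'callback') → 2565
call_id=13: line >= 4 OR disposition IN ('wrong_num', 'sale', 'refused') → 1748
call_id=14: line >= 7 OR disposition IN ('sale', 'callback') → 1296
call_id=15: line >= 7 OR disposition IN ('sale', 'callback') → 947
call_id=16: line >= 7 OR disposition IN ('sale', 'callback') → 2180
call_id=17: (no match → NULL) → NULL

NULL, 871, 12, 2565, 1748, 1296, 947, 2180, NULL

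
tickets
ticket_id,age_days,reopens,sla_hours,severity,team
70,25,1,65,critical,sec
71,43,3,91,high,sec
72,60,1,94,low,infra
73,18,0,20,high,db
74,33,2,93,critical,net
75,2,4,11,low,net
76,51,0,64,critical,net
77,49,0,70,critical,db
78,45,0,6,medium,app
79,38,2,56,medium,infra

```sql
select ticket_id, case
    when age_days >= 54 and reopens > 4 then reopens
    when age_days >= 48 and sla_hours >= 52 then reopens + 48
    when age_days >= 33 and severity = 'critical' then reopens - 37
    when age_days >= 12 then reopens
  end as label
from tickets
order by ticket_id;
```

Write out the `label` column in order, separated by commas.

ticket_id=70: age_days >= 12 → 1
ticket_id=71: age_days >= 12 → 3
ticket_id=72: age_days >= 48 and sla_hours >= 52 → 49
ticket_id=73: age_days >= 12 → 0
ticket_id=74: age_days >= 33 and severity = 'critical' → -35
ticket_id=75: (no match → NULL) → NULL
ticket_id=76: age_days >= 48 and sla_hours >= 52 → 48
ticket_id=77: age_days >= 48 and sla_hours >= 52 → 48
ticket_id=78: age_days >= 12 → 0
ticket_id=79: age_days >= 12 → 2

1, 3, 49, 0, -35, NULL, 48, 48, 0, 2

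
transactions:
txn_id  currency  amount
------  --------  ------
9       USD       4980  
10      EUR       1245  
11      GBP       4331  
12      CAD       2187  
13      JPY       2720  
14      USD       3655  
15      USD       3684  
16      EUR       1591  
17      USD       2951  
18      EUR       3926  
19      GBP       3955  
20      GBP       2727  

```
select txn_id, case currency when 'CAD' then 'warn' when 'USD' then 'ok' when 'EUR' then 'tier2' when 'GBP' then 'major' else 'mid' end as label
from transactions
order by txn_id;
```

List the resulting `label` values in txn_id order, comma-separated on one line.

ok, tier2, major, warn, mid, ok, ok, tier2, ok, tier2, major, major

txn_id=9: currency='USD' → ok
txn_id=10: currency='EUR' → tier2
txn_id=11: currency='GBP' → major
txn_id=12: currency='CAD' → warn
txn_id=13: ELSE → mid
txn_id=14: currency='USD' → ok
txn_id=15: currency='USD' → ok
txn_id=16: currency='EUR' → tier2
txn_id=17: currency='USD' → ok
txn_id=18: currency='EUR' → tier2
txn_id=19: currency='GBP' → major
txn_id=20: currency='GBP' → major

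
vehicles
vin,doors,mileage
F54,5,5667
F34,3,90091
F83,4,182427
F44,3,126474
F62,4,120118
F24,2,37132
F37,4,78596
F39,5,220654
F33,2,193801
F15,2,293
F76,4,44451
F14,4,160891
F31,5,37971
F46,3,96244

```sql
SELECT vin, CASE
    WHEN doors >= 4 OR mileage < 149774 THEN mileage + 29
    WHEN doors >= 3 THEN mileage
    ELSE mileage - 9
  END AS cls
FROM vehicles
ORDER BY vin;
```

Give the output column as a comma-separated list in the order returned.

vin=F14: doors >= 4 OR mileage < 149774 → 160920
vin=F15: doors >= 4 OR mileage < 149774 → 322
vin=F24: doors >= 4 OR mileage < 149774 → 37161
vin=F31: doors >= 4 OR mileage < 149774 → 38000
vin=F33: ELSE → 193792
vin=F34: doors >= 4 OR mileage < 149774 → 90120
vin=F37: doors >= 4 OR mileage < 149774 → 78625
vin=F39: doors >= 4 OR mileage < 149774 → 220683
vin=F44: doors >= 4 OR mileage < 149774 → 126503
vin=F46: doors >= 4 OR mileage < 149774 → 96273
vin=F54: doors >= 4 OR mileage < 149774 → 5696
vin=F62: doors >= 4 OR mileage < 149774 → 120147
vin=F76: doors >= 4 OR mileage < 149774 → 44480
vin=F83: doors >= 4 OR mileage < 149774 → 182456

160920, 322, 37161, 38000, 193792, 90120, 78625, 220683, 126503, 96273, 5696, 120147, 44480, 182456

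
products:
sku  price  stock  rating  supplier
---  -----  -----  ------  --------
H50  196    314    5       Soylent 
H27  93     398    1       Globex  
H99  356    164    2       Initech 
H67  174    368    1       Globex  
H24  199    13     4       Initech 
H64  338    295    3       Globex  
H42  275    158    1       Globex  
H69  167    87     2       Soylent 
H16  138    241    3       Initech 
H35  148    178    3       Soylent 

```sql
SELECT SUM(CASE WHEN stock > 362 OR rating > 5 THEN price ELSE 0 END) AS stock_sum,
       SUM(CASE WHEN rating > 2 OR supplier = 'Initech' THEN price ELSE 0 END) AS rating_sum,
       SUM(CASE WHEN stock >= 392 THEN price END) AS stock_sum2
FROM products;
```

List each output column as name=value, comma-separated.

stock_sum=267, rating_sum=1375, stock_sum2=93

[stock_sum: stock > 362 OR rating > 5]
sku=H50: ✗
sku=H27: ✓ → 93
sku=H99: ✗
sku=H67: ✓ → 174
sku=H24: ✗
sku=H64: ✗
sku=H42: ✗
sku=H69: ✗
sku=H16: ✗
sku=H35: ✗
stock_sum = 93 + 174 = 267
—
[rating_sum: rating > 2 OR supplier = 'Initech']
sku=H50: ✓ → 196
sku=H27: ✗
sku=H99: ✓ → 356
sku=H67: ✗
sku=H24: ✓ → 199
sku=H64: ✓ → 338
sku=H42: ✗
sku=H69: ✗
sku=H16: ✓ → 138
sku=H35: ✓ → 148
rating_sum = 196 + 356 + 199 + 338 + 138 + 148 = 1375
—
[stock_sum2: stock >= 392]
sku=H50: ✗
sku=H27: ✓ → 93
sku=H99: ✗
sku=H67: ✗
sku=H24: ✗
sku=H64: ✗
sku=H42: ✗
sku=H69: ✗
sku=H16: ✗
sku=H35: ✗
stock_sum2 = 93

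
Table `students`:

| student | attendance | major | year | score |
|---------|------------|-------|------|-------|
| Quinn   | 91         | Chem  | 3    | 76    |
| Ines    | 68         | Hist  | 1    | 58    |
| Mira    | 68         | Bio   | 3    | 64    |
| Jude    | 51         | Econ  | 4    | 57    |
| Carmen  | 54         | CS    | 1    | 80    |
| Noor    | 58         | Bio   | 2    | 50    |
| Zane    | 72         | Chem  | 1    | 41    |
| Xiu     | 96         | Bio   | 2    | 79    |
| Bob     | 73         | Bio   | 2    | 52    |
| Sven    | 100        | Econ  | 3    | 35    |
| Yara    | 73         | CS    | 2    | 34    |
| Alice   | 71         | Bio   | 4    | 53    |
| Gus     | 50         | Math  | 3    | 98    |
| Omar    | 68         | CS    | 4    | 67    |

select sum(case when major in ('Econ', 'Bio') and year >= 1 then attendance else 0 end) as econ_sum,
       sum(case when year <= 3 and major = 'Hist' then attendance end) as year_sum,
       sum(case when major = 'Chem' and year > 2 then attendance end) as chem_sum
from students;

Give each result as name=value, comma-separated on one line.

econ_sum=517, year_sum=68, chem_sum=91

[econ_sum: major in ('Econ', 'Bio') and year >= 1]
student=Quinn: ✗
student=Ines: ✗
student=Mira: ✓ → 68
student=Jude: ✓ → 51
student=Carmen: ✗
student=Noor: ✓ → 58
student=Zane: ✗
student=Xiu: ✓ → 96
student=Bob: ✓ → 73
student=Sven: ✓ → 100
student=Yara: ✗
student=Alice: ✓ → 71
student=Gus: ✗
student=Omar: ✗
econ_sum = 68 + 51 + 58 + 96 + 73 + 100 + 71 = 517
—
[year_sum: year <= 3 and major = 'Hist']
student=Quinn: ✗
student=Ines: ✓ → 68
student=Mira: ✗
student=Jude: ✗
student=Carmen: ✗
student=Noor: ✗
student=Zane: ✗
student=Xiu: ✗
student=Bob: ✗
student=Sven: ✗
student=Yara: ✗
student=Alice: ✗
student=Gus: ✗
student=Omar: ✗
year_sum = 68
—
[chem_sum: major = 'Chem' and year > 2]
student=Quinn: ✓ → 91
student=Ines: ✗
student=Mira: ✗
student=Jude: ✗
student=Carmen: ✗
student=Noor: ✗
student=Zane: ✗
student=Xiu: ✗
student=Bob: ✗
student=Sven: ✗
student=Yara: ✗
student=Alice: ✗
student=Gus: ✗
student=Omar: ✗
chem_sum = 91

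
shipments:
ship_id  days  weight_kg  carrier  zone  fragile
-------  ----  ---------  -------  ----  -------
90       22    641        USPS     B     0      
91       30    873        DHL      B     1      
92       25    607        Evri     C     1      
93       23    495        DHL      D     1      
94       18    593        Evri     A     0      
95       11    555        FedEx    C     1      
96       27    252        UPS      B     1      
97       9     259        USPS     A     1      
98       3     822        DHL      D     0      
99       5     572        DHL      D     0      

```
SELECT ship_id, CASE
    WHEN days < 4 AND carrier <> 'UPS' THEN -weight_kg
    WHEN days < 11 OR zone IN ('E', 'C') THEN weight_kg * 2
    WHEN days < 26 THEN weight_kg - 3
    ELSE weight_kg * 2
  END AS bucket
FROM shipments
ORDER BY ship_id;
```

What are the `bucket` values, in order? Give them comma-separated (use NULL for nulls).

638, 1746, 1214, 492, 590, 1110, 504, 518, -822, 1144

ship_id=90: days < 26 → 638
ship_id=91: ELSE → 1746
ship_id=92: days < 11 OR zone IN ('E', 'C') → 1214
ship_id=93: days < 26 → 492
ship_id=94: days < 26 → 590
ship_id=95: days < 11 OR zone IN ('E', 'C') → 1110
ship_id=96: ELSE → 504
ship_id=97: days < 11 OR zone IN ('E', 'C') → 518
ship_id=98: days < 4 AND carrier <> 'UPS' → -822
ship_id=99: days < 11 OR zone IN ('E', 'C') → 1144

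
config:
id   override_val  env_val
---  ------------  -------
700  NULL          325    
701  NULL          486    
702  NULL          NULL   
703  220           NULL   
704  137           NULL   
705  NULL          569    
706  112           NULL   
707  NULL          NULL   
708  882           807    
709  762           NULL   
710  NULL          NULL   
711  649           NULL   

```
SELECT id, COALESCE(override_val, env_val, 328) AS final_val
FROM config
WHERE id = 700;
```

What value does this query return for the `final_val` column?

id = 700: override_val=NULL, env_val=325.
override_val=NULL, env_val=325 → 325

325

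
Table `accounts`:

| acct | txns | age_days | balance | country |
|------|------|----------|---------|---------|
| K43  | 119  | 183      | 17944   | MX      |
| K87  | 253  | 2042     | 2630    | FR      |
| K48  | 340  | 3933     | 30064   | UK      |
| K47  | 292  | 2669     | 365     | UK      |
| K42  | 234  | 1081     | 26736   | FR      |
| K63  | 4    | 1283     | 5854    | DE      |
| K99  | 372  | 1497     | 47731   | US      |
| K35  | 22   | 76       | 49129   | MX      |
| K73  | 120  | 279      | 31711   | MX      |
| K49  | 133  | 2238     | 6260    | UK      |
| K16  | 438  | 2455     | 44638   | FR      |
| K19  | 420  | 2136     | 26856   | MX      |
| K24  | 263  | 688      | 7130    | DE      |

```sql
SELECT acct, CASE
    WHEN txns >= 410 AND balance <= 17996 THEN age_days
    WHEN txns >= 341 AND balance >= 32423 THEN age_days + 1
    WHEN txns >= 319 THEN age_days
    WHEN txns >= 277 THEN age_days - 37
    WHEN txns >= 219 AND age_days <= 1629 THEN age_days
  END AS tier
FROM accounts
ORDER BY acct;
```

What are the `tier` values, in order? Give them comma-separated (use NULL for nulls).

acct=K16: txns >= 341 AND balance >= 32423 → 2456
acct=K19: txns >= 319 → 2136
acct=K24: txns >= 219 AND age_days <= 1629 → 688
acct=K35: (no match → NULL) → NULL
acct=K42: txns >= 219 AND age_days <= 1629 → 1081
acct=K43: (no match → NULL) → NULL
acct=K47: txns >= 277 → 2632
acct=K48: txns >= 319 → 3933
acct=K49: (no match → NULL) → NULL
acct=K63: (no match → NULL) → NULL
acct=K73: (no match → NULL) → NULL
acct=K87: (no match → NULL) → NULL
acct=K99: txns >= 341 AND balance >= 32423 → 1498

2456, 2136, 688, NULL, 1081, NULL, 2632, 3933, NULL, NULL, NULL, NULL, 1498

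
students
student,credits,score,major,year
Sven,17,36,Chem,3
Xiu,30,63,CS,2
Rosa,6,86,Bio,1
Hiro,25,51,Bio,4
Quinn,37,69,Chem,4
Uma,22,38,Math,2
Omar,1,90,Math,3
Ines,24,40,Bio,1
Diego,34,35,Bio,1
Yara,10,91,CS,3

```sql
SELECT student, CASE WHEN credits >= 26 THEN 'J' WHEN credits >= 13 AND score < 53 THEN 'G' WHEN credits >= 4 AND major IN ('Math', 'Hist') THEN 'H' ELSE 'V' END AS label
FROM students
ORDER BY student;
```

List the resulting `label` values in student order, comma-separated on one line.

student=Diego: credits >= 26 → J
student=Hiro: credits >= 13 AND score < 53 → G
student=Ines: credits >= 13 AND score < 53 → G
student=Omar: ELSE → V
student=Quinn: credits >= 26 → J
student=Rosa: ELSE → V
student=Sven: credits >= 13 AND score < 53 → G
student=Uma: credits >= 13 AND score < 53 → G
student=Xiu: credits >= 26 → J
student=Yara: ELSE → V

J, G, G, V, J, V, G, G, J, V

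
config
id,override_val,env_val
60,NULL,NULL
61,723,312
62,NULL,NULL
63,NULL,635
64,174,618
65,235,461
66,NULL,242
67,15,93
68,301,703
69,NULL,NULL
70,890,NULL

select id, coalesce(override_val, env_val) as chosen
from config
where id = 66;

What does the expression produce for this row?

id = 66: override_val=NULL, env_val=242.
override_val=NULL, env_val=242 → 242

242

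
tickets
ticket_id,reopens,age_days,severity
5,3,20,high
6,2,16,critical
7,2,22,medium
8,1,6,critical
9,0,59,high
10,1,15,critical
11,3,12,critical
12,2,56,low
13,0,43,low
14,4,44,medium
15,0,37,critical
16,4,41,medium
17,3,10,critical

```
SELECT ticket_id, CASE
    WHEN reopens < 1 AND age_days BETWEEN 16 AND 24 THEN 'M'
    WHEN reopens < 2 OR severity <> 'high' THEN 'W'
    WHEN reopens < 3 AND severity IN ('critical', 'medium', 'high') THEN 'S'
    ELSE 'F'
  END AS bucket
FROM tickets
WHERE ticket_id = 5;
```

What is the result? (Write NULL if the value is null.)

F

ticket_id = 5: reopens=3, age_days=20, severity=high.
reopens < 1 AND age_days BETWEEN 16 AND 24 → false
reopens < 2 OR severity <> 'high' → false
reopens < 3 AND severity IN ('critical', 'medium', 'high') → false
No prior WHEN matched → ELSE → F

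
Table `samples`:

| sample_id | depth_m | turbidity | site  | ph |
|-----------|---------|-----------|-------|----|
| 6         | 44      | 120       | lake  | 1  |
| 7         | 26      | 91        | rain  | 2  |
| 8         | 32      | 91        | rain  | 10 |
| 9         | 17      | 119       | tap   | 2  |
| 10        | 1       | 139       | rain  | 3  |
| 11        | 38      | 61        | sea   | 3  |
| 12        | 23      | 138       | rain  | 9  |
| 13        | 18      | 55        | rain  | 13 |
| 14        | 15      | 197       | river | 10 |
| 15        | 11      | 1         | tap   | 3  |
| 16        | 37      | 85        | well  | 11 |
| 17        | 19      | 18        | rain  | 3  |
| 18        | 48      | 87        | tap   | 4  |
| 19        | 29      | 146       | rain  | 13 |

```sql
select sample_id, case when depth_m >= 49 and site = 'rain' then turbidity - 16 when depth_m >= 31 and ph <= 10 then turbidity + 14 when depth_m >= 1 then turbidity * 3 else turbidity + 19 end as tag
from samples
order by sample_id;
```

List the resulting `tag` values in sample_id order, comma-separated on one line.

134, 273, 105, 357, 417, 75, 414, 165, 591, 3, 255, 54, 101, 438

sample_id=6: depth_m >= 31 and ph <= 10 → 134
sample_id=7: depth_m >= 1 → 273
sample_id=8: depth_m >= 31 and ph <= 10 → 105
sample_id=9: depth_m >= 1 → 357
sample_id=10: depth_m >= 1 → 417
sample_id=11: depth_m >= 31 and ph <= 10 → 75
sample_id=12: depth_m >= 1 → 414
sample_id=13: depth_m >= 1 → 165
sample_id=14: depth_m >= 1 → 591
sample_id=15: depth_m >= 1 → 3
sample_id=16: depth_m >= 1 → 255
sample_id=17: depth_m >= 1 → 54
sample_id=18: depth_m >= 31 and ph <= 10 → 101
sample_id=19: depth_m >= 1 → 438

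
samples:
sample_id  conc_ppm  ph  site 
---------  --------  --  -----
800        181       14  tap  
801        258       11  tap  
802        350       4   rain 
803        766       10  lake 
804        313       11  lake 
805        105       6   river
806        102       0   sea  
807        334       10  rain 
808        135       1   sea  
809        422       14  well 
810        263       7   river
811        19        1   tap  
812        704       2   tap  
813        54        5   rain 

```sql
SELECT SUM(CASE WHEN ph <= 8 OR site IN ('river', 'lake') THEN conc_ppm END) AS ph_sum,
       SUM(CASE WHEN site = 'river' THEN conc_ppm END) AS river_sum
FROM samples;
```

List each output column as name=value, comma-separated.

[ph_sum: ph <= 8 OR site IN ('river', 'lake')]
sample_id=800: ✗
sample_id=801: ✗
sample_id=802: ✓ → 350
sample_id=803: ✓ → 766
sample_id=804: ✓ → 313
sample_id=805: ✓ → 105
sample_id=806: ✓ → 102
sample_id=807: ✗
sample_id=808: ✓ → 135
sample_id=809: ✗
sample_id=810: ✓ → 263
sample_id=811: ✓ → 19
sample_id=812: ✓ → 704
sample_id=813: ✓ → 54
ph_sum = 350 + 766 + 313 + 105 + 102 + 135 + 263 + 19 + 704 + 54 = 2811
—
[river_sum: site = 'river']
sample_id=800: ✗
sample_id=801: ✗
sample_id=802: ✗
sample_id=803: ✗
sample_id=804: ✗
sample_id=805: ✓ → 105
sample_id=806: ✗
sample_id=807: ✗
sample_id=808: ✗
sample_id=809: ✗
sample_id=810: ✓ → 263
sample_id=811: ✗
sample_id=812: ✗
sample_id=813: ✗
river_sum = 105 + 263 = 368

ph_sum=2811, river_sum=368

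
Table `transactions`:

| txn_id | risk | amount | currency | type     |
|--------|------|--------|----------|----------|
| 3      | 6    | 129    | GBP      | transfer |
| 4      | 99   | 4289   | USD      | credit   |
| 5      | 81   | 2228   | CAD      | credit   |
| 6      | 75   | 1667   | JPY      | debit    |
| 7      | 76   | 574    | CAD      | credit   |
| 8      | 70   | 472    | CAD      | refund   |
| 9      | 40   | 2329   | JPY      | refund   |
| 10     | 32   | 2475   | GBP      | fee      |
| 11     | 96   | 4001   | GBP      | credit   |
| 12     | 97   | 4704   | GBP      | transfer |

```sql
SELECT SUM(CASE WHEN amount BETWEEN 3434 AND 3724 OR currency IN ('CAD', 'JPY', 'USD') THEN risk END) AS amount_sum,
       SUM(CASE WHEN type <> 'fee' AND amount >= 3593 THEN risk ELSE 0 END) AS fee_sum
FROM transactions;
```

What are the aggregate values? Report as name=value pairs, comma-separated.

amount_sum=441, fee_sum=292

[amount_sum: amount BETWEEN 3434 AND 3724 OR currency IN ('CAD', 'JPY', 'USD')]
txn_id=3: ✗
txn_id=4: ✓ → 99
txn_id=5: ✓ → 81
txn_id=6: ✓ → 75
txn_id=7: ✓ → 76
txn_id=8: ✓ → 70
txn_id=9: ✓ → 40
txn_id=10: ✗
txn_id=11: ✗
txn_id=12: ✗
amount_sum = 99 + 81 + 75 + 76 + 70 + 40 = 441
—
[fee_sum: type <> 'fee' AND amount >= 3593]
txn_id=3: ✗
txn_id=4: ✓ → 99
txn_id=5: ✗
txn_id=6: ✗
txn_id=7: ✗
txn_id=8: ✗
txn_id=9: ✗
txn_id=10: ✗
txn_id=11: ✓ → 96
txn_id=12: ✓ → 97
fee_sum = 99 + 96 + 97 = 292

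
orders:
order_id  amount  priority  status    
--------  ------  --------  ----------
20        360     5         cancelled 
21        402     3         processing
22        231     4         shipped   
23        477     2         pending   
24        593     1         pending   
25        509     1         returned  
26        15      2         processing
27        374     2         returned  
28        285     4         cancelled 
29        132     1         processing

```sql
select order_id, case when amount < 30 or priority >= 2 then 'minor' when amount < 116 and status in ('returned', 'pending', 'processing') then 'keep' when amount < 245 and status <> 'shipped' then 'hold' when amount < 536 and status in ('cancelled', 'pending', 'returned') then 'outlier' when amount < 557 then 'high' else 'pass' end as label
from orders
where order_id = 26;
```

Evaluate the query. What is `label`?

minor

order_id = 26: amount=15, priority=2, status=processing.
amount < 30 or priority >= 2 → true → minor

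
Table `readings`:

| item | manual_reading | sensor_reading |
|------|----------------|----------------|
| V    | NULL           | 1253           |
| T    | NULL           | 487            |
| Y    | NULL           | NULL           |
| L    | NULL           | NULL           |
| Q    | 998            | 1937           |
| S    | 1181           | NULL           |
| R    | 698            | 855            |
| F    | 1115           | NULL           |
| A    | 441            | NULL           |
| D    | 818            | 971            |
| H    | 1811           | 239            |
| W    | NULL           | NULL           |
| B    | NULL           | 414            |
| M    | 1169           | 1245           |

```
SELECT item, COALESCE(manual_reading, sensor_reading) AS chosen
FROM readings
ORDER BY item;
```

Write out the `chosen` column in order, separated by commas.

item=A: manual_reading=441 → 441
item=B: manual_reading=NULL, sensor_reading=414 → 414
item=D: manual_reading=818 → 818
item=F: manual_reading=1115 → 1115
item=H: manual_reading=1811 → 1811
item=L: manual_reading=NULL, sensor_reading=NULL (all NULL) → NULL
item=M: manual_reading=1169 → 1169
item=Q: manual_reading=998 → 998
item=R: manual_reading=698 → 698
item=S: manual_reading=1181 → 1181
item=T: manual_reading=NULL, sensor_reading=487 → 487
item=V: manual_reading=NULL, sensor_reading=1253 → 1253
item=W: manual_reading=NULL, sensor_reading=NULL (all NULL) → NULL
item=Y: manual_reading=NULL, sensor_reading=NULL (all NULL) → NULL

441, 414, 818, 1115, 1811, NULL, 1169, 998, 698, 1181, 487, 1253, NULL, NULL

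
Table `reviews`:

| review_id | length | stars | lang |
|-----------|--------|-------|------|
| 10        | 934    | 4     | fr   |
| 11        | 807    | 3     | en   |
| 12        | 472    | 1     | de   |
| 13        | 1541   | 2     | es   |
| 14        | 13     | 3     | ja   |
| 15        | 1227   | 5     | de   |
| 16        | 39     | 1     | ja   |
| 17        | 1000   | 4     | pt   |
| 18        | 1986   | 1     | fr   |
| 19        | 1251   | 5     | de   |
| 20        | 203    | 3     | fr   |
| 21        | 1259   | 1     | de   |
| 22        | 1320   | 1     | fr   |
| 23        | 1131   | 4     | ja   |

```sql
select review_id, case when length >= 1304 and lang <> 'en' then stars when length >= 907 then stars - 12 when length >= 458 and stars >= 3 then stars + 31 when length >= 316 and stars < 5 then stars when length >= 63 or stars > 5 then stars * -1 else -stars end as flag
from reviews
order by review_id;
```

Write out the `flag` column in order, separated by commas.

review_id=10: length >= 907 → -8
review_id=11: length >= 458 and stars >= 3 → 34
review_id=12: length >= 316 and stars < 5 → 1
review_id=13: length >= 1304 and lang <> 'en' → 2
review_id=14: ELSE → -3
review_id=15: length >= 907 → -7
review_id=16: ELSE → -1
review_id=17: length >= 907 → -8
review_id=18: length >= 1304 and lang <> 'en' → 1
review_id=19: length >= 907 → -7
review_id=20: length >= 63 or stars > 5 → -3
review_id=21: length >= 907 → -11
review_id=22: length >= 1304 and lang <> 'en' → 1
review_id=23: length >= 907 → -8

-8, 34, 1, 2, -3, -7, -1, -8, 1, -7, -3, -11, 1, -8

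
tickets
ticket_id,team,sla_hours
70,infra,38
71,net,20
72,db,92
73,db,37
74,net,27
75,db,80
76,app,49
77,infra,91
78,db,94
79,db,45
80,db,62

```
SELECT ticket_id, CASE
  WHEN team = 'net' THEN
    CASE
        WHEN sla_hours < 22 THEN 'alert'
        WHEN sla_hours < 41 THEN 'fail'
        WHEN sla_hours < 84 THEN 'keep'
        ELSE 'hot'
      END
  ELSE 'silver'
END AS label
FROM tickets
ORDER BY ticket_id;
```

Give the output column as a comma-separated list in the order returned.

ticket_id=70: team='infra' → outer ELSE → silver
ticket_id=71: team='net' → inner[sla_hours < 22] → alert
ticket_id=72: team='db' → outer ELSE → silver
ticket_id=73: team='db' → outer ELSE → silver
ticket_id=74: team='net' → inner[sla_hours < 41] → fail
ticket_id=75: team='db' → outer ELSE → silver
ticket_id=76: team='app' → outer ELSE → silver
ticket_id=77: team='infra' → outer ELSE → silver
ticket_id=78: team='db' → outer ELSE → silver
ticket_id=79: team='db' → outer ELSE → silver
ticket_id=80: team='db' → outer ELSE → silver

silver, alert, silver, silver, fail, silver, silver, silver, silver, silver, silver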